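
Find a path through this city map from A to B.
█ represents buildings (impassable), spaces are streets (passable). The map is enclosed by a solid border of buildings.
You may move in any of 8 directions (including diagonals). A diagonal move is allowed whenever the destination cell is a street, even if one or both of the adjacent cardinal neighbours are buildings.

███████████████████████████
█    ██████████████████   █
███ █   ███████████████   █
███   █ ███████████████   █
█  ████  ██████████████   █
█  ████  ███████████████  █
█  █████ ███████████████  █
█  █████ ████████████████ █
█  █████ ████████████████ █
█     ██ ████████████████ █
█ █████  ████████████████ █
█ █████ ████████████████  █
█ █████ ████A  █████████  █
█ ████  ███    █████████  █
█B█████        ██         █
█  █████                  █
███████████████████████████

Finding the shortest path from A to B:
Movement: 8-directional
Path length: 30 steps
Directions: down-left → down-left → left → left → up-left → up → up → up → up-right → up → up → up → up → up → up-left → up-left → left → down-left → left → down-left → down → down → down → down → down → down-left → down → down → down → down

Solution:

███████████████████████████
█    ██████████████████   █
███ █↙← ███████████████   █
███↙← █↖███████████████   █
█ ↓████ ↖██████████████   █
█ ↓████ ↑███████████████  █
█ ↓█████↑███████████████  █
█ ↓█████↑████████████████ █
█ ↓█████↑████████████████ █
█ ↙   ██↑████████████████ █
█↓█████↗ ████████████████ █
█↓█████↑████████████████  █
█↓█████↑████A  █████████  █
█↓████ ↑███↙   █████████  █
█B█████ ↖←←    ██         █
█  █████                  █
███████████████████████████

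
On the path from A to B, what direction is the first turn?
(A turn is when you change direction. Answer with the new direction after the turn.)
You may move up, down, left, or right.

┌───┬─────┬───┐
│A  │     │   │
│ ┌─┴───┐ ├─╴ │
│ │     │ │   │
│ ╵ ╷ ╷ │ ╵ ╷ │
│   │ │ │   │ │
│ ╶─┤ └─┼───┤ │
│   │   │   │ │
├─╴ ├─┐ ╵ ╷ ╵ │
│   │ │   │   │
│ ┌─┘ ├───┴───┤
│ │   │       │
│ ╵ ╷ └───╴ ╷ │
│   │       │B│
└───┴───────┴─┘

Directions: down, down, down, right, down, left, down, down, right, up, right, down, right, right, right, up, right, down
First turn direction: right

Solution:

┌───┬─────┬───┐
│A  │     │   │
│ ┌─┴───┐ ├─╴ │
│↓│     │ │   │
│ ╵ ╷ ╷ │ ╵ ╷ │
│↓  │ │ │   │ │
│ ╶─┤ └─┼───┤ │
│↳ ↓│   │   │ │
├─╴ ├─┐ ╵ ╷ ╵ │
│↓ ↲│ │   │   │
│ ┌─┘ ├───┴───┤
│↓│↱ ↓│    ↱ ↓│
│ ╵ ╷ └───╴ ╷ │
│↳ ↑│↳ → → ↑│B│
└───┴───────┴─┘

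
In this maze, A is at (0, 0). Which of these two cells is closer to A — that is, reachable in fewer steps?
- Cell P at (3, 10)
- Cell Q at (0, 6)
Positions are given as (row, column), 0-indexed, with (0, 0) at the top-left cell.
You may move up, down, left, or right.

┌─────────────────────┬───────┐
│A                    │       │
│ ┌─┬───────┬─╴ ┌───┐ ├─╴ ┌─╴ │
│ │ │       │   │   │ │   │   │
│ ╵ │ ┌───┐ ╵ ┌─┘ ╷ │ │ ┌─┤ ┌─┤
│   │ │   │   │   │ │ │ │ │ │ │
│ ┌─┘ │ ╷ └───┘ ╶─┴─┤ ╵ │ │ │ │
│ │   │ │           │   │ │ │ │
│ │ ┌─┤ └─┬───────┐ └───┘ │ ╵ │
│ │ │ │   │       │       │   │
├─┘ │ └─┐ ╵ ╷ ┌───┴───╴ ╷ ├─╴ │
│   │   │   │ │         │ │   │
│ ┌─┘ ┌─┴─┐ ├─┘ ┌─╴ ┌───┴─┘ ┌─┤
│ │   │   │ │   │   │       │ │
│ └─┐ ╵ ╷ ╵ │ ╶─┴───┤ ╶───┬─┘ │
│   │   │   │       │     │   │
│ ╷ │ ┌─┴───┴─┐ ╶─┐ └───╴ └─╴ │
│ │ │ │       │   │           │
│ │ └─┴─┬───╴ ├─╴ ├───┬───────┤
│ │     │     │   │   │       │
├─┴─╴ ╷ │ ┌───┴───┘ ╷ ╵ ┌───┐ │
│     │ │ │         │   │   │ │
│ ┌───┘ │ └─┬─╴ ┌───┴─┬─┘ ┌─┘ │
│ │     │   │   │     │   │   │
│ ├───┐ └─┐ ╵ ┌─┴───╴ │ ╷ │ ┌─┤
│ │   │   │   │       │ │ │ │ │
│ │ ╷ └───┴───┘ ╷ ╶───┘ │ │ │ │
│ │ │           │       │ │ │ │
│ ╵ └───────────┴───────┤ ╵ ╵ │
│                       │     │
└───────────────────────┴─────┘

Shortest path A → P at (3, 10): 13 steps
Shortest path A → Q at (0, 6): 6 steps

Q is closer (6 steps vs 13 steps).

Path to P:

┌─────────────────────┬───────┐
│A → → → → → → → → → ↓│       │
│ ┌─┬───────┬─╴ ┌───┐ ├─╴ ┌─╴ │
│ │ │       │   │   │↓│   │   │
│ ╵ │ ┌───┐ ╵ ┌─┘ ╷ │ │ ┌─┤ ┌─┤
│   │ │   │   │   │ │↓│ │ │ │ │
│ ┌─┘ │ ╷ └───┘ ╶─┴─┤ ╵ │ │ │ │
│ │   │ │           │P  │ │ │ │
│ │ ┌─┤ └─┬───────┐ └───┘ │ ╵ │
│ │ │ │   │       │       │   │
├─┘ │ └─┐ ╵ ╷ ┌───┴───╴ ╷ ├─╴ │
│   │   │   │ │         │ │   │
│ ┌─┘ ┌─┴─┐ ├─┘ ┌─╴ ┌───┴─┘ ┌─┤
│ │   │   │ │   │   │       │ │
│ └─┐ ╵ ╷ ╵ │ ╶─┴───┤ ╶───┬─┘ │
│   │   │   │       │     │   │
│ ╷ │ ┌─┴───┴─┐ ╶─┐ └───╴ └─╴ │
│ │ │ │       │   │           │
│ │ └─┴─┬───╴ ├─╴ ├───┬───────┤
│ │     │     │   │   │       │
├─┴─╴ ╷ │ ┌───┴───┘ ╷ ╵ ┌───┐ │
│     │ │ │         │   │   │ │
│ ┌───┘ │ └─┬─╴ ┌───┴─┬─┘ ┌─┘ │
│ │     │   │   │     │   │   │
│ ├───┐ └─┐ ╵ ┌─┴───╴ │ ╷ │ ┌─┤
│ │   │   │   │       │ │ │ │ │
│ │ ╷ └───┴───┘ ╷ ╶───┘ │ │ │ │
│ │ │           │       │ │ │ │
│ ╵ └───────────┴───────┤ ╵ ╵ │
│                       │     │
└───────────────────────┴─────┘

Path to Q:

┌─────────────────────┬───────┐
│A → → → → → Q        │       │
│ ┌─┬───────┬─╴ ┌───┐ ├─╴ ┌─╴ │
│ │ │       │   │   │ │   │   │
│ ╵ │ ┌───┐ ╵ ┌─┘ ╷ │ │ ┌─┤ ┌─┤
│   │ │   │   │   │ │ │ │ │ │ │
│ ┌─┘ │ ╷ └───┘ ╶─┴─┤ ╵ │ │ │ │
│ │   │ │           │   │ │ │ │
│ │ ┌─┤ └─┬───────┐ └───┘ │ ╵ │
│ │ │ │   │       │       │   │
├─┘ │ └─┐ ╵ ╷ ┌───┴───╴ ╷ ├─╴ │
│   │   │   │ │         │ │   │
│ ┌─┘ ┌─┴─┐ ├─┘ ┌─╴ ┌───┴─┘ ┌─┤
│ │   │   │ │   │   │       │ │
│ └─┐ ╵ ╷ ╵ │ ╶─┴───┤ ╶───┬─┘ │
│   │   │   │       │     │   │
│ ╷ │ ┌─┴───┴─┐ ╶─┐ └───╴ └─╴ │
│ │ │ │       │   │           │
│ │ └─┴─┬───╴ ├─╴ ├───┬───────┤
│ │     │     │   │   │       │
├─┴─╴ ╷ │ ┌───┴───┘ ╷ ╵ ┌───┐ │
│     │ │ │         │   │   │ │
│ ┌───┘ │ └─┬─╴ ┌───┴─┬─┘ ┌─┘ │
│ │     │   │   │     │   │   │
│ ├───┐ └─┐ ╵ ┌─┴───╴ │ ╷ │ ┌─┤
│ │   │   │   │       │ │ │ │ │
│ │ ╷ └───┴───┘ ╷ ╶───┘ │ │ │ │
│ │ │           │       │ │ │ │
│ ╵ └───────────┴───────┤ ╵ ╵ │
│                       │     │
└───────────────────────┴─────┘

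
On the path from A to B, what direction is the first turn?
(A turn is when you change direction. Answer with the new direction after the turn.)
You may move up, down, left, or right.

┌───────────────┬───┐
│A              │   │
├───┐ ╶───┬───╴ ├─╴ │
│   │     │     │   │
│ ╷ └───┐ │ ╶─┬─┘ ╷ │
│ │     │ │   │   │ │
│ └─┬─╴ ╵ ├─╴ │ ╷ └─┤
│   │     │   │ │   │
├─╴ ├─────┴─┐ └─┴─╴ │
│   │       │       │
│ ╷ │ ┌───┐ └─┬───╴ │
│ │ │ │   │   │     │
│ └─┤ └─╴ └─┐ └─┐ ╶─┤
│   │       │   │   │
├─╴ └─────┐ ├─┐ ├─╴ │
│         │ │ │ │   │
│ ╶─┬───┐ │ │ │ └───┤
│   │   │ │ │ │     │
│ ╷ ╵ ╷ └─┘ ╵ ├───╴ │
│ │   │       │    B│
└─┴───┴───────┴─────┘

Directions: right, right, down, right, right, down, down, left, up, left, left, up, left, down, down, right, down, left, down, down, right, down, left, down, right, down, right, up, right, down, right, right, up, up, up, left, left, left, up, up, right, right, right, down, right, down, right, down, down, right, right, down
First turn direction: down

Solution:

┌───────────────┬───┐
│A → ↓          │   │
├───┐ ╶───┬───╴ ├─╴ │
│↓ ↰│↳ → ↓│     │   │
│ ╷ └───┐ │ ╶─┬─┘ ╷ │
│↓│↑ ← ↰│↓│   │   │ │
│ └─┬─╴ ╵ ├─╴ │ ╷ └─┤
│↳ ↓│  ↑ ↲│   │ │   │
├─╴ ├─────┴─┐ └─┴─╴ │
│↓ ↲│↱ → → ↓│       │
│ ╷ │ ┌───┐ └─┬───╴ │
│↓│ │↑│   │↳ ↓│     │
│ └─┤ └─╴ └─┐ └─┐ ╶─┤
│↳ ↓│↑ ← ← ↰│↳ ↓│   │
├─╴ └─────┐ ├─┐ ├─╴ │
│↓ ↲      │↑│ │↓│   │
│ ╶─┬───┐ │ │ │ └───┤
│↳ ↓│↱ ↓│ │↑│ │↳ → ↓│
│ ╷ ╵ ╷ └─┘ ╵ ├───╴ │
│ │↳ ↑│↳ → ↑  │    B│
└─┴───┴───────┴─────┘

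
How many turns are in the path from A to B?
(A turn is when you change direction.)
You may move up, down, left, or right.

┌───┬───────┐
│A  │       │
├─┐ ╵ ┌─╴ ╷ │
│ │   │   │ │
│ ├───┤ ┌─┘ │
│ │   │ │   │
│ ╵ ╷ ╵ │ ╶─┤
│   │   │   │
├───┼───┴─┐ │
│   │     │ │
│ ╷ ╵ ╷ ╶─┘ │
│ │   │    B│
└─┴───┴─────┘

Directions: right, down, right, up, right, right, right, down, down, left, down, right, down, down
Number of turns: 9

Solution:

┌───┬───────┐
│A ↓│↱ → → ↓│
├─┐ ╵ ┌─╴ ╷ │
│ │↳ ↑│   │↓│
│ ├───┤ ┌─┘ │
│ │   │ │↓ ↲│
│ ╵ ╷ ╵ │ ╶─┤
│   │   │↳ ↓│
├───┼───┴─┐ │
│   │     │↓│
│ ╷ ╵ ╷ ╶─┘ │
│ │   │    B│
└─┴───┴─────┘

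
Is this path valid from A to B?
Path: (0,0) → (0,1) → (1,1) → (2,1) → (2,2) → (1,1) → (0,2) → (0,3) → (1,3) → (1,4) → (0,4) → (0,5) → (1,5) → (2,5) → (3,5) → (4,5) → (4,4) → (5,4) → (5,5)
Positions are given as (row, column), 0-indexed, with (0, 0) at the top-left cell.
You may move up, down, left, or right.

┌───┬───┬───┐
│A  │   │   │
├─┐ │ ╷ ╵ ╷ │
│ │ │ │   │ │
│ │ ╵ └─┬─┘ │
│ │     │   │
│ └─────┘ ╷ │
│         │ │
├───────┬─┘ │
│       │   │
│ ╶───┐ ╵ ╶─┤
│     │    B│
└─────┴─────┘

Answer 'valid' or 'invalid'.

Checking path validity:
Result: Invalid move at step 5: cannot move from (2, 2) to (1, 1).

invalid

Correct solution:

┌───┬───┬───┐
│A ↓│↱ ↓│↱ ↓│
├─┐ │ ╷ ╵ ╷ │
│ │↓│↑│↳ ↑│↓│
│ │ ╵ └─┬─┘ │
│ │↳ ↑  │  ↓│
│ └─────┘ ╷ │
│         │↓│
├───────┬─┘ │
│       │↓ ↲│
│ ╶───┐ ╵ ╶─┤
│     │  ↳ B│
└─────┴─────┘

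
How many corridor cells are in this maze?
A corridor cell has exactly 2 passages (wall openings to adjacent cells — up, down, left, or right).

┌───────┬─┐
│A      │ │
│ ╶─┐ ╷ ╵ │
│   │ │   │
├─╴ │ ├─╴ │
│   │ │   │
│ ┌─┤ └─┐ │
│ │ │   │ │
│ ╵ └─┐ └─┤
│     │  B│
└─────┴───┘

Counting cells with exactly 2 passages:
Total corridor cells: 15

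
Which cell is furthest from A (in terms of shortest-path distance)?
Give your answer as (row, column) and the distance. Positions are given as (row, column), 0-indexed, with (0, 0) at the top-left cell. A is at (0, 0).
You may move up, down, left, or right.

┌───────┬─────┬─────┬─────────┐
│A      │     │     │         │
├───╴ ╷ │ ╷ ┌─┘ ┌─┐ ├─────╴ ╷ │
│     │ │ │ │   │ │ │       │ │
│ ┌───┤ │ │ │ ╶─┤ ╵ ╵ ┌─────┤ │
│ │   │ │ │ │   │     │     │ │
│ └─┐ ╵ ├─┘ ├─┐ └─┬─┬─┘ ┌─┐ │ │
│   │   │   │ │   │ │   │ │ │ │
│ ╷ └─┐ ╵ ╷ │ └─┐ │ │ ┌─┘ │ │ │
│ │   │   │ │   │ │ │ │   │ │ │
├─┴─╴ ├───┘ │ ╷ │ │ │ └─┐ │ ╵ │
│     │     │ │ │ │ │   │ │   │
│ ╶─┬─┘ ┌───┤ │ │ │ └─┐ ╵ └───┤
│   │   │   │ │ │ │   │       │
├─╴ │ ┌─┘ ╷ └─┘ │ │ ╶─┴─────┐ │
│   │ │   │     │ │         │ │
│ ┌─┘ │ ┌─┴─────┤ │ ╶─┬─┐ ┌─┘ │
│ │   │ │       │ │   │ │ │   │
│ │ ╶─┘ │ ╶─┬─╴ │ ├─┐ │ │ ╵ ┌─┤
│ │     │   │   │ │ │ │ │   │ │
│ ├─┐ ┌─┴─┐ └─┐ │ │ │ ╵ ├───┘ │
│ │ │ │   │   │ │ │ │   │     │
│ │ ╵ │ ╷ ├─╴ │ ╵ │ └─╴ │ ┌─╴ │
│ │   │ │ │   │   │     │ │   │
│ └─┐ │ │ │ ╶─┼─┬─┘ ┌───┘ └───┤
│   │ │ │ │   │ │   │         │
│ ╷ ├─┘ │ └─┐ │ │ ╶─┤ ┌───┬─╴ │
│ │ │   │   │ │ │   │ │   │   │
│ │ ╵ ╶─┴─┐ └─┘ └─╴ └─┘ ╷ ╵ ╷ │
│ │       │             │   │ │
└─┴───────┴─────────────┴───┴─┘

Computing BFS distances from A to all cells:
Furthest cell: (13, 6)
Distance: 125 steps

Path from A to the furthest cell:

┌───────┬─────┬─────┬─────────┐
│A → ↓  │     │↓ ← ↰│      ↓ ↰│
├───╴ ╷ │ ╷ ┌─┘ ┌─┐ ├─────╴ ╷ │
│↓ ← ↲│ │ │ │↓ ↲│ │↑│↓ ← ← ↲│↑│
│ ┌───┤ │ │ │ ╶─┤ ╵ ╵ ┌─────┤ │
│↓│   │ │ │ │↳ ↓│  ↑ ↲│↱ → ↓│↑│
│ └─┐ ╵ ├─┘ ├─┐ └─┬─┬─┘ ┌─┐ │ │
│↳ ↓│   │   │ │↳ ↓│ │↱ ↑│ │↓│↑│
│ ╷ └─┐ ╵ ╷ │ └─┐ │ │ ┌─┘ │ │ │
│ │↳ ↓│   │ │   │↓│ │↑│   │↓│↑│
├─┴─╴ ├───┘ │ ╷ │ │ │ └─┐ │ ╵ │
│↓ ← ↲│     │ │ │↓│ │↑ ↰│ │↳ ↑│
│ ╶─┬─┘ ┌───┤ │ │ │ └─┐ ╵ └───┤
│↳ ↓│   │   │ │ │↓│   │↑ ← ← ↰│
├─╴ │ ┌─┘ ╷ └─┘ │ │ ╶─┴─────┐ │
│↓ ↲│ │   │     │↓│↱ → → ↓  │↑│
│ ┌─┘ │ ┌─┴─────┤ │ ╶─┬─┐ ┌─┘ │
│↓│   │ │↓ ← ← ↰│↓│↑ ↰│ │↓│↱ ↑│
│ │ ╶─┘ │ ╶─┬─╴ │ ├─┐ │ │ ╵ ┌─┤
│↓│     │↳ ↓│  ↑│↓│ │↑│ │↳ ↑│ │
│ ├─┐ ┌─┴─┐ └─┐ │ │ │ ╵ ├───┘ │
│↓│ │ │↱ ↓│↳ ↓│↑│↓│ │↑ ↰│     │
│ │ ╵ │ ╷ ├─╴ │ ╵ │ └─╴ │ ┌─╴ │
│↓│   │↑│↓│↓ ↲│↑ ↲│↱ → ↑│ │   │
│ └─┐ │ │ │ ╶─┼─┬─┘ ┌───┘ └───┤
│↳ ↓│ │↑│↓│↳ ↓│ │↱ ↑│         │
│ ╷ ├─┘ │ └─┐ │ │ ╶─┤ ┌───┬─╴ │
│ │↓│↱ ↑│↳ ↓│B│ │↑ ↰│ │   │   │
│ │ ╵ ╶─┴─┐ └─┘ └─╴ └─┘ ╷ ╵ ╷ │
│ │↳ ↑    │↳ → → → ↑    │   │ │
└─┴───────┴─────────────┴───┴─┘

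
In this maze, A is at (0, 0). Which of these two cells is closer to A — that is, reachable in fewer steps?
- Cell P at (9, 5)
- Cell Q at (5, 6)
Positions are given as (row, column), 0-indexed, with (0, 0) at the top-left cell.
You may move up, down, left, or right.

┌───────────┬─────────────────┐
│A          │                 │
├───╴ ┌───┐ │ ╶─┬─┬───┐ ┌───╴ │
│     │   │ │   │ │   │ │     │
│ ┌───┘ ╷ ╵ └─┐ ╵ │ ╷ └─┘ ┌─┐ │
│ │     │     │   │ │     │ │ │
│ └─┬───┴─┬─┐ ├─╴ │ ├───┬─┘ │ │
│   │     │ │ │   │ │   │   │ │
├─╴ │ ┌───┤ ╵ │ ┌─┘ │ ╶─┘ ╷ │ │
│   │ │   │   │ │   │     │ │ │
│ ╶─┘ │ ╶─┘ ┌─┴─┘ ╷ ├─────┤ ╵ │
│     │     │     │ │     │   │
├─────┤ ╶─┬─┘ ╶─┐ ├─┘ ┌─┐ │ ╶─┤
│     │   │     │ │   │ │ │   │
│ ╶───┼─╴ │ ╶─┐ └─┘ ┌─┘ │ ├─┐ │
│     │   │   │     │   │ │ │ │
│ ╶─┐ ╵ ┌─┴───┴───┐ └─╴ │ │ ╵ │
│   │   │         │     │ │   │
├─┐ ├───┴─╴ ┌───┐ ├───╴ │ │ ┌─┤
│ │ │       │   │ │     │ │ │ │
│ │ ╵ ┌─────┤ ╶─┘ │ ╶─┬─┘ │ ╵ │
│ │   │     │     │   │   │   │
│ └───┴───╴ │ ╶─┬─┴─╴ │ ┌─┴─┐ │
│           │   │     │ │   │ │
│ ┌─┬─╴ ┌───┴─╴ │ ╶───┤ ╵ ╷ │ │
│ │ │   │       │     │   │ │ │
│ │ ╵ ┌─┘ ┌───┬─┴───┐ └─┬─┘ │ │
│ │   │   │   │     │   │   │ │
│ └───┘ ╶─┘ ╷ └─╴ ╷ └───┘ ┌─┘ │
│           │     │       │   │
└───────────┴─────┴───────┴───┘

Shortest path A → P at (9, 5): 32 steps
Shortest path A → Q at (5, 6): 87 steps

P is closer (32 steps vs 87 steps).

Path to P:

┌───────────┬─────────────────┐
│A → → → → ↓│                 │
├───╴ ┌───┐ │ ╶─┬─┬───┐ ┌───╴ │
│     │   │↓│   │ │   │ │     │
│ ┌───┘ ╷ ╵ └─┐ ╵ │ ╷ └─┘ ┌─┐ │
│ │     │  ↳ ↓│   │ │     │ │ │
│ └─┬───┴─┬─┐ ├─╴ │ ├───┬─┘ │ │
│   │     │ │↓│   │ │   │   │ │
├─╴ │ ┌───┤ ╵ │ ┌─┘ │ ╶─┘ ╷ │ │
│   │ │   │↓ ↲│ │   │     │ │ │
│ ╶─┘ │ ╶─┘ ┌─┴─┘ ╷ ├─────┤ ╵ │
│     │↓ ← ↲│     │ │     │   │
├─────┤ ╶─┬─┘ ╶─┐ ├─┘ ┌─┐ │ ╶─┤
│     │↳ ↓│     │ │   │ │ │   │
│ ╶───┼─╴ │ ╶─┐ └─┘ ┌─┘ │ ├─┐ │
│↓ ← ↰│↓ ↲│   │     │   │ │ │ │
│ ╶─┐ ╵ ┌─┴───┴───┐ └─╴ │ │ ╵ │
│↳ ↓│↑ ↲│         │     │ │   │
├─┐ ├───┴─╴ ┌───┐ ├───╴ │ │ ┌─┤
│ │↓│↱ → → P│   │ │     │ │ │ │
│ │ ╵ ┌─────┤ ╶─┘ │ ╶─┬─┘ │ ╵ │
│ │↳ ↑│     │     │   │   │   │
│ └───┴───╴ │ ╶─┬─┴─╴ │ ┌─┴─┐ │
│           │   │     │ │   │ │
│ ┌─┬─╴ ┌───┴─╴ │ ╶───┤ ╵ ╷ │ │
│ │ │   │       │     │   │ │ │
│ │ ╵ ┌─┘ ┌───┬─┴───┐ └─┬─┘ │ │
│ │   │   │   │     │   │   │ │
│ └───┘ ╶─┘ ╷ └─╴ ╷ └───┘ ┌─┘ │
│           │     │       │   │
└───────────┴─────┴───────┴───┘

Path to Q:

┌───────────┬─────────────────┐
│A → → → → ↓│                 │
├───╴ ┌───┐ │ ╶─┬─┬───┐ ┌───╴ │
│     │   │↓│   │ │   │ │     │
│ ┌───┘ ╷ ╵ └─┐ ╵ │ ╷ └─┘ ┌─┐ │
│ │     │  ↳ ↓│   │ │     │ │ │
│ └─┬───┴─┬─┐ ├─╴ │ ├───┬─┘ │ │
│   │     │ │↓│   │ │   │   │ │
├─╴ │ ┌───┤ ╵ │ ┌─┘ │ ╶─┘ ╷ │ │
│   │ │   │↓ ↲│ │   │     │ │ │
│ ╶─┘ │ ╶─┘ ┌─┴─┘ ╷ ├─────┤ ╵ │
│     │↓ ← ↲│Q    │ │↓ ← ↰│   │
├─────┤ ╶─┬─┘ ╶─┐ ├─┘ ┌─┐ │ ╶─┤
│     │↳ ↓│  ↑ ↰│ │↓ ↲│ │↑│   │
│ ╶───┼─╴ │ ╶─┐ └─┘ ┌─┘ │ ├─┐ │
│↓ ← ↰│↓ ↲│   │↑ ← ↲│   │↑│ │ │
│ ╶─┐ ╵ ┌─┴───┴───┐ └─╴ │ │ ╵ │
│↳ ↓│↑ ↲│  ↱ → → ↓│     │↑│   │
├─┐ ├───┴─╴ ┌───┐ ├───╴ │ │ ┌─┤
│ │↓│↱ → → ↑│   │↓│     │↑│ │ │
│ │ ╵ ┌─────┤ ╶─┘ │ ╶─┬─┘ │ ╵ │
│ │↳ ↑│     │↓ ← ↲│   │↱ ↑│   │
│ └───┴───╴ │ ╶─┬─┴─╴ │ ┌─┴─┐ │
│           │↳ ↓│     │↑│↓ ↰│ │
│ ┌─┬─╴ ┌───┴─╴ │ ╶───┤ ╵ ╷ │ │
│ │ │   │↓ ← ← ↲│     │↑ ↲│↑│ │
│ │ ╵ ┌─┘ ┌───┬─┴───┐ └─┬─┘ │ │
│ │   │↓ ↲│↱ ↓│  ↱ ↓│   │↱ ↑│ │
│ └───┘ ╶─┘ ╷ └─╴ ╷ └───┘ ┌─┘ │
│      ↳ → ↑│↳ → ↑│↳ → → ↑│   │
└───────────┴─────┴───────┴───┘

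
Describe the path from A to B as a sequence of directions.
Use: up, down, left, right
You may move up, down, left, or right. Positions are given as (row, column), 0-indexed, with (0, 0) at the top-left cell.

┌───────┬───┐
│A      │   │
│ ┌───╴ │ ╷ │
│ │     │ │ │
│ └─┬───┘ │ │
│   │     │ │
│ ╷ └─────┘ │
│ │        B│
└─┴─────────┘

Finding the path and converting it to directions:
Path through cells: (0,0) → (1,0) → (2,0) → (2,1) → (3,1) → (3,2) → (3,3) → (3,4) → (3,5)
Directions: down, down, right, down, right, right, right, right

Solution:

┌───────┬───┐
│A      │   │
│ ┌───╴ │ ╷ │
│↓│     │ │ │
│ └─┬───┘ │ │
│↳ ↓│     │ │
│ ╷ └─────┘ │
│ │↳ → → → B│
└─┴─────────┘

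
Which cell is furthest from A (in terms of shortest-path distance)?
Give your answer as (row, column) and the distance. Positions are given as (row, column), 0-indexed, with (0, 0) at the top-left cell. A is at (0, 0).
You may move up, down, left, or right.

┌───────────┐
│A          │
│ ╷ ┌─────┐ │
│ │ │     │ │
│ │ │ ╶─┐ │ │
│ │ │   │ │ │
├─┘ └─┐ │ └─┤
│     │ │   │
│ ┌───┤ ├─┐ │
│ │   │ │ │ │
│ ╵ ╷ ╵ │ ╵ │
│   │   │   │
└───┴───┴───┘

Computing BFS distances from A to all cells:
Furthest cell: (4, 4)
Distance: 26 steps

Path from A to the furthest cell:

┌───────────┐
│A ↓        │
│ ╷ ┌─────┐ │
│ │↓│↱ → ↓│ │
│ │ │ ╶─┐ │ │
│ │↓│↑ ↰│↓│ │
├─┘ └─┐ │ └─┤
│↓ ↲  │↑│↳ ↓│
│ ┌───┤ ├─┐ │
│↓│↱ ↓│↑│B│↓│
│ ╵ ╷ ╵ │ ╵ │
│↳ ↑│↳ ↑│↑ ↲│
└───┴───┴───┘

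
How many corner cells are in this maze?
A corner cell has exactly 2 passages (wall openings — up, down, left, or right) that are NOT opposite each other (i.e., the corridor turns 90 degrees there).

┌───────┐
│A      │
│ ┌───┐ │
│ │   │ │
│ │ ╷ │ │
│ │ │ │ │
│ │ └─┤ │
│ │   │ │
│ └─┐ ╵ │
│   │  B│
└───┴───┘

Counting corner cells (2 non-opposite passages):
Total corners: 9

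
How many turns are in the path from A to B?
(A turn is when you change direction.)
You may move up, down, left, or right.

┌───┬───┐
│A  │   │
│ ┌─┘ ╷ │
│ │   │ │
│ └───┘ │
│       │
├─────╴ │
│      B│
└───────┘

Directions: down, down, right, right, right, down
Number of turns: 2

Solution:

┌───┬───┐
│A  │   │
│ ┌─┘ ╷ │
│↓│   │ │
│ └───┘ │
│↳ → → ↓│
├─────╴ │
│      B│
└───────┘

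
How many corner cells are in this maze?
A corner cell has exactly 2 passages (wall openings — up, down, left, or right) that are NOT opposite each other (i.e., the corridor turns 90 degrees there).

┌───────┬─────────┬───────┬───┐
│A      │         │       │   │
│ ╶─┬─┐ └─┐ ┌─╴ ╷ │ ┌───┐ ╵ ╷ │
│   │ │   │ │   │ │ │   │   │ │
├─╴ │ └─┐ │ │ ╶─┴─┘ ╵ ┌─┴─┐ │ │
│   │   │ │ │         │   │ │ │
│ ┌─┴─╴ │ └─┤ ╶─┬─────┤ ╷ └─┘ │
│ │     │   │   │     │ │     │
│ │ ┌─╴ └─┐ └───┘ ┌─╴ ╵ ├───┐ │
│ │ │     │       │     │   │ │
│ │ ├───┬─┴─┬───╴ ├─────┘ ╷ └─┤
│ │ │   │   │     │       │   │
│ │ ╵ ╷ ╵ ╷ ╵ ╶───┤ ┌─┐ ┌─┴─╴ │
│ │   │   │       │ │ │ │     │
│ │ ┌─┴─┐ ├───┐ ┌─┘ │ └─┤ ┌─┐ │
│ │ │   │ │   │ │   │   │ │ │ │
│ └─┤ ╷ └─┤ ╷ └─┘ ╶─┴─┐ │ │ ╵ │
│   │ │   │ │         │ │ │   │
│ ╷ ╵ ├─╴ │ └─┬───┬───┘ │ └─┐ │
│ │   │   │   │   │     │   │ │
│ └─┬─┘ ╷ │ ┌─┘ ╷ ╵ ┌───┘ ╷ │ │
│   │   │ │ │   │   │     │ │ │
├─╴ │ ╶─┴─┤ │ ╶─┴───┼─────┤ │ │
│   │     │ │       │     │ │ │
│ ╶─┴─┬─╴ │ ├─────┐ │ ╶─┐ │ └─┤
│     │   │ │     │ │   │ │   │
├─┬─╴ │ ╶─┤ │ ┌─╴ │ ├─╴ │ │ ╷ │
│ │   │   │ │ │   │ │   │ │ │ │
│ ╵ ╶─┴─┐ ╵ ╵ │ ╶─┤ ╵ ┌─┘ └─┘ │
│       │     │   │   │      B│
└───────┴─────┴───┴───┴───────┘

Counting corner cells (2 non-opposite passages):
Total corners: 109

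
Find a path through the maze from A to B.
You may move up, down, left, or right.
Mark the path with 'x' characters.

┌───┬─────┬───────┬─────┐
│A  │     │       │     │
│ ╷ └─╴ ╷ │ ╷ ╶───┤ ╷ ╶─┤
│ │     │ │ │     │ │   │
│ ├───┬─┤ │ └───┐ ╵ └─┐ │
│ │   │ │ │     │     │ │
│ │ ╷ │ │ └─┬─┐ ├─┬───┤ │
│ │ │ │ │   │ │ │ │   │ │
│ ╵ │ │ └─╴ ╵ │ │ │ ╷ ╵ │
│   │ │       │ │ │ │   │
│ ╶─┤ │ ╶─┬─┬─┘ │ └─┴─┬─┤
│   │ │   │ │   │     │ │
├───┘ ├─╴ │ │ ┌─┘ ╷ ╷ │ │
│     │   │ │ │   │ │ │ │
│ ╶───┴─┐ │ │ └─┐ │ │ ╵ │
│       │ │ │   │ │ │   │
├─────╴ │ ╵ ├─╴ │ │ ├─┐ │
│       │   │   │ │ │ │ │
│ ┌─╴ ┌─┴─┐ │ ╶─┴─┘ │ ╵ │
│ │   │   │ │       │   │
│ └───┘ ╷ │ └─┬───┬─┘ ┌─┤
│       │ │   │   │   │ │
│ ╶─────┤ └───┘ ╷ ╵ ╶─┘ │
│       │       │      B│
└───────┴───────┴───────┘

Finding the shortest path through the maze:
Path length: 40 steps
Directions: down → down → down → down → right → up → up → right → down → down → down → down → left → left → down → right → right → right → down → left → left → left → down → down → right → right → right → up → right → down → down → right → right → right → up → right → down → right → right → right

Solution:

┌───┬─────┬───────┬─────┐
│A  │     │       │     │
│ ╷ └─╴ ╷ │ ╷ ╶───┤ ╷ ╶─┤
│x│     │ │ │     │ │   │
│ ├───┬─┤ │ └───┐ ╵ └─┐ │
│x│x x│ │ │     │     │ │
│ │ ╷ │ │ └─┬─┐ ├─┬───┤ │
│x│x│x│ │   │ │ │ │   │ │
│ ╵ │ │ └─╴ ╵ │ │ │ ╷ ╵ │
│x x│x│       │ │ │ │   │
│ ╶─┤ │ ╶─┬─┬─┘ │ └─┴─┬─┤
│   │x│   │ │   │     │ │
├───┘ ├─╴ │ │ ┌─┘ ╷ ╷ │ │
│x x x│   │ │ │   │ │ │ │
│ ╶───┴─┐ │ │ └─┐ │ │ ╵ │
│x x x x│ │ │   │ │ │   │
├─────╴ │ ╵ ├─╴ │ │ ├─┐ │
│x x x x│   │   │ │ │ │ │
│ ┌─╴ ┌─┴─┐ │ ╶─┴─┘ │ ╵ │
│x│   │x x│ │       │   │
│ └───┘ ╷ │ └─┬───┬─┘ ┌─┤
│x x x x│x│   │x x│   │ │
│ ╶─────┤ └───┘ ╷ ╵ ╶─┘ │
│       │x x x x│x x x B│
└───────┴───────┴───────┘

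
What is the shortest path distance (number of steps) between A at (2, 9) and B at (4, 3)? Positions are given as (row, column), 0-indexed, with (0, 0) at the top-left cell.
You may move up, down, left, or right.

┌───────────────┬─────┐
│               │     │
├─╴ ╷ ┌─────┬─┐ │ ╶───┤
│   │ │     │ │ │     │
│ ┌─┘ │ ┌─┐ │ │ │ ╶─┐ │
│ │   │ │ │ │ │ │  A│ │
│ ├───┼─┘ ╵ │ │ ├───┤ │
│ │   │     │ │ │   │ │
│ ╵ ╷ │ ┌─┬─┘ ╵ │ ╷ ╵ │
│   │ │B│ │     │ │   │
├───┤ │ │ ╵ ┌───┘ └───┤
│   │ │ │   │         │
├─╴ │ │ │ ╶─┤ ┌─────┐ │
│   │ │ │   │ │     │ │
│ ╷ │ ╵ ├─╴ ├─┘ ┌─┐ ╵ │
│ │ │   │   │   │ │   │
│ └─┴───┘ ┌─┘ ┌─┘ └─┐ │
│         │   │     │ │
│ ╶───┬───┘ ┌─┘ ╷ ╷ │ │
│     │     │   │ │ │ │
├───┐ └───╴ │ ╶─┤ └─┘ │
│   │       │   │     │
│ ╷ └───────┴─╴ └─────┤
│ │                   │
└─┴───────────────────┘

Finding path from (2, 9) to (4, 3):
Path: (2,9) → (2,8) → (1,8) → (1,9) → (1,10) → (2,10) → (3,10) → (4,10) → (4,9) → (3,9) → (3,8) → (4,8) → (5,8) → (5,9) → (5,10) → (6,10) → (7,10) → (7,9) → (6,9) → (6,8) → (6,7) → (7,7) → (7,6) → (8,6) → (8,5) → (9,5) → (10,5) → (10,4) → (10,3) → (10,2) → (9,2) → (9,1) → (9,0) → (8,0) → (8,1) → (8,2) → (8,3) → (8,4) → (7,4) → (7,5) → (6,5) → (6,4) → (5,4) → (5,5) → (4,5) → (4,6) → (4,7) → (3,7) → (2,7) → (1,7) → (0,7) → (0,6) → (0,5) → (0,4) → (0,3) → (0,2) → (0,1) → (1,1) → (1,0) → (2,0) → (3,0) → (4,0) → (4,1) → (3,1) → (3,2) → (4,2) → (5,2) → (6,2) → (7,2) → (7,3) → (6,3) → (5,3) → (4,3)
Distance: 72 steps

Solution:

┌───────────────┬─────┐
│  ↓ ← ← ← ← ← ↰│     │
├─╴ ╷ ┌─────┬─┐ │ ╶───┤
│↓ ↲│ │     │ │↑│↱ → ↓│
│ ┌─┘ │ ┌─┐ │ │ │ ╶─┐ │
│↓│   │ │ │ │ │↑│↑ A│↓│
│ ├───┼─┘ ╵ │ │ ├───┤ │
│↓│↱ ↓│     │ │↑│↓ ↰│↓│
│ ╵ ╷ │ ┌─┬─┘ ╵ │ ╷ ╵ │
│↳ ↑│↓│B│ │↱ → ↑│↓│↑ ↲│
├───┤ │ │ ╵ ┌───┘ └───┤
│   │↓│↑│↱ ↑│    ↳ → ↓│
├─╴ │ │ │ ╶─┤ ┌─────┐ │
│   │↓│↑│↑ ↰│ │↓ ← ↰│↓│
│ ╷ │ ╵ ├─╴ ├─┘ ┌─┐ ╵ │
│ │ │↳ ↑│↱ ↑│↓ ↲│ │↑ ↲│
│ └─┴───┘ ┌─┘ ┌─┘ └─┐ │
│↱ → → → ↑│↓ ↲│     │ │
│ ╶───┬───┘ ┌─┘ ╷ ╷ │ │
│↑ ← ↰│    ↓│   │ │ │ │
├───┐ └───╴ │ ╶─┤ └─┘ │
│   │↑ ← ← ↲│   │     │
│ ╷ └───────┴─╴ └─────┤
│ │                   │
└─┴───────────────────┘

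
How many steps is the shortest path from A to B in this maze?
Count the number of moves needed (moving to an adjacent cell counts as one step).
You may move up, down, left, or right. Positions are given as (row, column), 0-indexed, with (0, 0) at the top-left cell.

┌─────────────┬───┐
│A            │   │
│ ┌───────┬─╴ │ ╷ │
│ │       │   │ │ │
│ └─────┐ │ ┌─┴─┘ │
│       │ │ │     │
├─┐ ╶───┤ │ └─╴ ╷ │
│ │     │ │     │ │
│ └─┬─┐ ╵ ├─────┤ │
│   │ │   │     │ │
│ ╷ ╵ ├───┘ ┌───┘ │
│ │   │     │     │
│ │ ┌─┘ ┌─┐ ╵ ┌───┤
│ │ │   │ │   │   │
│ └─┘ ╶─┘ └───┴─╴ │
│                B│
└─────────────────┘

Using BFS to find shortest path:
Start: (0, 0), End: (7, 8)
Path found:
(0,0) → (0,1) → (0,2) → (0,3) → (0,4) → (0,5) → (0,6) → (1,6) → (1,5) → (2,5) → (3,5) → (3,6) → (3,7) → (2,7) → (2,8) → (3,8) → (4,8) → (5,8) → (5,7) → (5,6) → (6,6) → (6,5) → (5,5) → (5,4) → (5,3) → (6,3) → (6,2) → (7,2) → (7,3) → (7,4) → (7,5) → (7,6) → (7,7) → (7,8)
Number of steps: 33

Solution:

┌─────────────┬───┐
│A → → → → → ↓│   │
│ ┌───────┬─╴ │ ╷ │
│ │       │↓ ↲│ │ │
│ └─────┐ │ ┌─┴─┘ │
│       │ │↓│  ↱ ↓│
├─┐ ╶───┤ │ └─╴ ╷ │
│ │     │ │↳ → ↑│↓│
│ └─┬─┐ ╵ ├─────┤ │
│   │ │   │     │↓│
│ ╷ ╵ ├───┘ ┌───┘ │
│ │   │↓ ← ↰│↓ ← ↲│
│ │ ┌─┘ ┌─┐ ╵ ┌───┤
│ │ │↓ ↲│ │↑ ↲│   │
│ └─┘ ╶─┘ └───┴─╴ │
│    ↳ → → → → → B│
└─────────────────┘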